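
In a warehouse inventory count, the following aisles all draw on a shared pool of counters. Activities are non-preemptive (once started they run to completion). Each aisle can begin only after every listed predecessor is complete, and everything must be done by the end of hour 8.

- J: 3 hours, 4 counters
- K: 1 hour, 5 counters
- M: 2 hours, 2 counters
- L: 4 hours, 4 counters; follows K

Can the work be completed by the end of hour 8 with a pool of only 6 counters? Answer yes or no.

Schedule J@1, K@4, M@1, L@5: h1:6  h2:6  h3:4  h4:5  h5:4  h6:4  h7:4  h8:4 — peak 6 ≤ 6.

yes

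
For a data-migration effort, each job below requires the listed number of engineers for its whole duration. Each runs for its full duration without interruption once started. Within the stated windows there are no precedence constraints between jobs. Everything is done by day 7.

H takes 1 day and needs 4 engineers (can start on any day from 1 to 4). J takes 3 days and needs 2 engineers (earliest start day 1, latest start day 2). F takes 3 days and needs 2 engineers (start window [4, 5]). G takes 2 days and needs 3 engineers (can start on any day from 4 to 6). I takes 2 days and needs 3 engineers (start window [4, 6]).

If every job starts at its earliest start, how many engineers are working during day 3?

At early start, day 3 has: J.
Demand: 2 = 2.

2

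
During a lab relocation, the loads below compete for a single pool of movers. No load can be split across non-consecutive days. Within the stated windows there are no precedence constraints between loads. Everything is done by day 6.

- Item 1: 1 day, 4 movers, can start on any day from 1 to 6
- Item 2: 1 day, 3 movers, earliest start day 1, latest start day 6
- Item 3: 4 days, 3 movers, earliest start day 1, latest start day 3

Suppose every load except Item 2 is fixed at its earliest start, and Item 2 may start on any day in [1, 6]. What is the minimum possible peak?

7

Item 2@1: d1:10  d2:3  d3:3  d4:3  d5:0  d6:0 → peak 10
Item 2@2: d1:7  d2:6  d3:3  d4:3  d5:0  d6:0 → peak 7
Item 2@3: d1:7  d2:3  d3:6  d4:3  d5:0  d6:0 → peak 7
Item 2@4: d1:7  d2:3  d3:3  d4:6  d5:0  d6:0 → peak 7
Item 2@5: d1:7  d2:3  d3:3  d4:3  d5:3  d6:0 → peak 7
Item 2@6: d1:7  d2:3  d3:3  d4:3  d5:0  d6:3 → peak 7
Best is Item 2@2, peak 7.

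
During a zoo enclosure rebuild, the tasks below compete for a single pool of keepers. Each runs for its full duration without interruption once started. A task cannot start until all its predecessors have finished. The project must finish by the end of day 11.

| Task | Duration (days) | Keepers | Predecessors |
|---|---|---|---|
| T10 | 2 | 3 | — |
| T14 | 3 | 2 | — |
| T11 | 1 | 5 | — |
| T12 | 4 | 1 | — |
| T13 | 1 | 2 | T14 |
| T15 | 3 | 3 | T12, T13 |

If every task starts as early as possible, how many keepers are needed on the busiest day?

11

Early-start schedule: T10@1, T14@1, T11@1, T12@1, T13@4, T15@5.
Load per day: day 1: 11, day 2: 6, day 3: 3, day 4: 3, day 5: 3, day 6: 3, day 7: 3, day 8: 0, day 9: 0, day 10: 0, day 11: 0.
Peak is 11.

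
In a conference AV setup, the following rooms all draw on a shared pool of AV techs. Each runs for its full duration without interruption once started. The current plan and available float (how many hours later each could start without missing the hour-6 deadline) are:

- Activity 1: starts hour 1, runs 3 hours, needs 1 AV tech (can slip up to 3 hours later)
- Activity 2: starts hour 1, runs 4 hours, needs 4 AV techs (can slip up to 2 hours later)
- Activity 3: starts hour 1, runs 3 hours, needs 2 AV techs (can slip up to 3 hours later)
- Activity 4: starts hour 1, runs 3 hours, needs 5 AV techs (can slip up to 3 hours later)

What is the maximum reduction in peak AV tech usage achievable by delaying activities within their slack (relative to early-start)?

Early-start peak: h1:12  h2:12  h3:12  h4:4  h5:0  h6:0 ⇒ 12.
Leveled (Activity 1@1, Activity 2@1, Activity 3@1, Activity 4@4): h1:7  h2:7  h3:7  h4:9  h5:5  h6:5 ⇒ 9.
Reduction 12 − 9 = 3.

3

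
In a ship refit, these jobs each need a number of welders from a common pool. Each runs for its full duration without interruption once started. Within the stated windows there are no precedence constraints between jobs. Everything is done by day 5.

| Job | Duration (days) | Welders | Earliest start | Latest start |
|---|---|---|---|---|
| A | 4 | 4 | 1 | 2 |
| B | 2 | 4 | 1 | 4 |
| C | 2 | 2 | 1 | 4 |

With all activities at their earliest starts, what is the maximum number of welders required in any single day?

10

Early-start schedule: A@1, B@1, C@1.
Load per day: day 1: 10, day 2: 10, day 3: 4, day 4: 4, day 5: 0.
Peak is 10.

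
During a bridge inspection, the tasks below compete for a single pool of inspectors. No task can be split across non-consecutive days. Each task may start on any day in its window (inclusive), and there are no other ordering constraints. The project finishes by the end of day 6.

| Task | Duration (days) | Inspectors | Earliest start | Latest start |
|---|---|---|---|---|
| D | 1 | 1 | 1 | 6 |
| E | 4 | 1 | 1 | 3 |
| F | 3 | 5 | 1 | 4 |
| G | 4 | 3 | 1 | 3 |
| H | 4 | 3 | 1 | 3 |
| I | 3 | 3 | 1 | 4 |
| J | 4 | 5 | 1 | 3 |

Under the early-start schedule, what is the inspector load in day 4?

12

At early start, day 4 has: E, G, H, J.
Demand: 1 + 3 + 3 + 5 = 12.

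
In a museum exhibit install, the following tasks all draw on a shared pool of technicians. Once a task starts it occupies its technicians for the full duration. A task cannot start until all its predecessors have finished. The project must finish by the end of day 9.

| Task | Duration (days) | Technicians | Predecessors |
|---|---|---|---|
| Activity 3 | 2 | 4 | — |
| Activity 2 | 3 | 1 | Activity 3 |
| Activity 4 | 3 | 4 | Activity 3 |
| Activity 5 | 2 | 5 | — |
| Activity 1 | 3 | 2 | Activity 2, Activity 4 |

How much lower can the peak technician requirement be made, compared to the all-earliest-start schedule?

Early-start peak: d1:9  d2:9  d3:5  d4:5  d5:5  d6:2  d7:2  d8:2  d9:0 ⇒ 9.
Leveled (Activity 3@1, Activity 2@3, Activity 4@3, Activity 5@6, Activity 1@6): d1:4  d2:4  d3:5  d4:5  d5:5  d6:7  d7:7  d8:2  d9:0 ⇒ 7.
Reduction 9 − 7 = 2.

2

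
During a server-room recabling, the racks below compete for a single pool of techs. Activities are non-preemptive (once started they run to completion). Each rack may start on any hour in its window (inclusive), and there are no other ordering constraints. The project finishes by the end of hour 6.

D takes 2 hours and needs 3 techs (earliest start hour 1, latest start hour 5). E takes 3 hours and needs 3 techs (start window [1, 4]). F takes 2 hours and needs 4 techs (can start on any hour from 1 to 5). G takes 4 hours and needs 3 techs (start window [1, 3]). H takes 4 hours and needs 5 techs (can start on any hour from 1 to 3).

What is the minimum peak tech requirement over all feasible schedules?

Early-start (D@1, E@1, F@1, G@1, H@1) gives peak 18: h1:18  h2:18  h3:11  h4:8  h5:0  h6:0.
Shift G→3, H→3.
Schedule D@1, E@1, F@1, G@3, H@3: h1:10  h2:10  h3:11  h4:8  h5:8  h6:8 — peak 11.

11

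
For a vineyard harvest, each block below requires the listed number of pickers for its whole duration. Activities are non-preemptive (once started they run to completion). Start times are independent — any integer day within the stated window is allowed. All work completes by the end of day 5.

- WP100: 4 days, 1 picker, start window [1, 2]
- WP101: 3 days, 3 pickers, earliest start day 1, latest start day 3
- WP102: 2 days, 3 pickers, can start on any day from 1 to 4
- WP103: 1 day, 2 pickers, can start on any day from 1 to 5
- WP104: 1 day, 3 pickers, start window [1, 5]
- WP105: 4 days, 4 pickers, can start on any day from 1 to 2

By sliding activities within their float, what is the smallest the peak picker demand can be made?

8

Early-start (WP100@1, WP101@1, WP102@1, WP103@1, WP104@1, WP105@1) gives peak 16: d1:16  d2:11  d3:8  d4:5  d5:0.
Shift WP102→4, WP103→5, WP104→5.
Schedule WP100@1, WP101@1, WP102@4, WP103@5, WP104@5, WP105@1: d1:8  d2:8  d3:8  d4:8  d5:8 — peak 8.
Total picker-days = 40 over 5 days ⇒ peak ≥ ⌈40/5⌉ = 8, so 8 is optimal.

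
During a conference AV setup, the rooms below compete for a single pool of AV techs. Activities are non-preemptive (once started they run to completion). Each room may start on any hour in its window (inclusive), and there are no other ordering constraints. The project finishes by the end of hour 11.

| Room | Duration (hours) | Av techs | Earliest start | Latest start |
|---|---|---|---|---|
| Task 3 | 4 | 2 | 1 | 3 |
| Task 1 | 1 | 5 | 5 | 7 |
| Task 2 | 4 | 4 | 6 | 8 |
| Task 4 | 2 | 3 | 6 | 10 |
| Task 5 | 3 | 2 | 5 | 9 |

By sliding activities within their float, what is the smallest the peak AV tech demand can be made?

Early-start (Task 3@1, Task 1@5, Task 2@6, Task 4@6, Task 5@5) gives peak 9: h1:2  h2:2  h3:2  h4:2  h5:7  h6:9  h7:9  h8:4  h9:4  h10:0  h11:0.
Shift Task 4→10, Task 5→6.
Schedule Task 3@1, Task 1@5, Task 2@6, Task 4@10, Task 5@6: h1:2  h2:2  h3:2  h4:2  h5:5  h6:6  h7:6  h8:6  h9:4  h10:3  h11:3 — peak 6.

6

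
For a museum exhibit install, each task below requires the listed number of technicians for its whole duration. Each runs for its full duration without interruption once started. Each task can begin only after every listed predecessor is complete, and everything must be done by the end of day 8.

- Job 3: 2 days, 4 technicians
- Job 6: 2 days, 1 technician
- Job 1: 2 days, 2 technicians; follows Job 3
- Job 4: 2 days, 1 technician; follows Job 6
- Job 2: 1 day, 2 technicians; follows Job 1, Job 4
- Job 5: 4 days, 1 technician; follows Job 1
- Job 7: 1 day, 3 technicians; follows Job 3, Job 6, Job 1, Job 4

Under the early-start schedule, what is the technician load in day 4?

At early start, day 4 has: Job 1, Job 4.
Demand: 2 + 1 = 3.

3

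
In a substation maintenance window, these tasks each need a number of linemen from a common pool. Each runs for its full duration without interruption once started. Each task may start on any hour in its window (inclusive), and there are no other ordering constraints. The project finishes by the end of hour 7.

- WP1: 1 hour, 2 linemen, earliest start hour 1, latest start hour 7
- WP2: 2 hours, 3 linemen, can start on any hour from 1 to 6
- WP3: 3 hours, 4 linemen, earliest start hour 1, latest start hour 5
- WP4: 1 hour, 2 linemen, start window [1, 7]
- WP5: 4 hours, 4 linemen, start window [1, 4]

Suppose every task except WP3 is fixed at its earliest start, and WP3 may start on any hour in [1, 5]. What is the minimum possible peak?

WP3@1: h1:15  h2:11  h3:8  h4:4  h5:0  h6:0  h7:0 → peak 15
WP3@2: h1:11  h2:11  h3:8  h4:8  h5:0  h6:0  h7:0 → peak 11
WP3@3: h1:11  h2:7  h3:8  h4:8  h5:4  h6:0  h7:0 → peak 11
WP3@4: h1:11  h2:7  h3:4  h4:8  h5:4  h6:4  h7:0 → peak 11
WP3@5: h1:11  h2:7  h3:4  h4:4  h5:4  h6:4  h7:4 → peak 11
Best is WP3@2, peak 11.

11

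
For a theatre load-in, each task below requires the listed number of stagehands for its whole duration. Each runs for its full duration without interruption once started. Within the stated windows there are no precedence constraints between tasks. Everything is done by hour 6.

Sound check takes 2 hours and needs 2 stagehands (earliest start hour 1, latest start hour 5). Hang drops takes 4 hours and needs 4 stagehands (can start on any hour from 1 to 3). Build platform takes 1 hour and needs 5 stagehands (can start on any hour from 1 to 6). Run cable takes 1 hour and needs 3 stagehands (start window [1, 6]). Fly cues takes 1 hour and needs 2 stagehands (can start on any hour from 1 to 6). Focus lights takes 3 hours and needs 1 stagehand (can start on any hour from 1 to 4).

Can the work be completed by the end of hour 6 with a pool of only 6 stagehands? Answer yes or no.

Schedule Sound check@1, Hang drops@1, Build platform@5, Run cable@6, Fly cues@3, Focus lights@4: h1:6  h2:6  h3:6  h4:5  h5:6  h6:4 — peak 6 ≤ 6.

yes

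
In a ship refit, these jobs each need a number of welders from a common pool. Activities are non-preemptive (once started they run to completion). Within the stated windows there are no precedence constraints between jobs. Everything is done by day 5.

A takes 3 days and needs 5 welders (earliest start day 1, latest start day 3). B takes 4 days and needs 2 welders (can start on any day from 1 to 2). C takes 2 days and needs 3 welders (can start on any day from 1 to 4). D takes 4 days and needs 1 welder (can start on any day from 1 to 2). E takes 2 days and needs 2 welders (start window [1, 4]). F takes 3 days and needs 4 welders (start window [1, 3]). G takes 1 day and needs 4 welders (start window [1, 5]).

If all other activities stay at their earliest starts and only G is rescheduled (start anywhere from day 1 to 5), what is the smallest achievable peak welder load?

G@1: d1:21  d2:17  d3:12  d4:3  d5:0 → peak 21
G@2: d1:17  d2:21  d3:12  d4:3  d5:0 → peak 21
G@3: d1:17  d2:17  d3:16  d4:3  d5:0 → peak 17
G@4: d1:17  d2:17  d3:12  d4:7  d5:0 → peak 17
G@5: d1:17  d2:17  d3:12  d4:3  d5:4 → peak 17
Best is G@3, peak 17.

17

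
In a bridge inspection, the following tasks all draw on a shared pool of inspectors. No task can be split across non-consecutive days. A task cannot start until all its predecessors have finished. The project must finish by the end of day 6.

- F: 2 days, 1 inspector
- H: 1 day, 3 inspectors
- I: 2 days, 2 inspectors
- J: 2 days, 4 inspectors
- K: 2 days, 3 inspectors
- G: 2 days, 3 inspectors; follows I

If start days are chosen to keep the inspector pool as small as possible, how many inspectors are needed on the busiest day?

6

Early-start (F@1, H@1, I@1, J@1, K@1, G@3) gives peak 13: d1:13  d2:10  d3:3  d4:3  d5:0  d6:0.
Shift J→3, K→5, G→5.
Schedule F@1, H@1, I@1, J@3, K@5, G@5: d1:6  d2:3  d3:4  d4:4  d5:6  d6:6 — peak 6.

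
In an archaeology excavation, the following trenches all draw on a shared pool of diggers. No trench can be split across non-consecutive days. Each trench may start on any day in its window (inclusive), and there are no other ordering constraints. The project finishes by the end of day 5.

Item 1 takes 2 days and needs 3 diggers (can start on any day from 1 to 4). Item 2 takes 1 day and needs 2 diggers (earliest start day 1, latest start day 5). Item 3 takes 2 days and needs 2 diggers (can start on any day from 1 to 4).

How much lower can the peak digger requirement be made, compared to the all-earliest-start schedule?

Early-start peak: d1:7  d2:5  d3:0  d4:0  d5:0 ⇒ 7.
Leveled (Item 1@1, Item 2@3, Item 3@4): d1:3  d2:3  d3:2  d4:2  d5:2 ⇒ 3.
Reduction 7 − 3 = 4.

4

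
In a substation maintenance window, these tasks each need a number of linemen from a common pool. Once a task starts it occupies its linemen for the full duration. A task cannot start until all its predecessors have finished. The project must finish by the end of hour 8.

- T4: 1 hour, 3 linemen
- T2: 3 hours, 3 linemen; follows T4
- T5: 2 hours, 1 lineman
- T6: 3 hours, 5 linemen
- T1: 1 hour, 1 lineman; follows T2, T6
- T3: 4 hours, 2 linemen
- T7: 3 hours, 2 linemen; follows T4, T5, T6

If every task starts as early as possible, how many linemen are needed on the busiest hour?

11

Early-start schedule: T4@1, T2@2, T5@1, T6@1, T1@5, T3@1, T7@4.
Load per hour: hour 1: 11, hour 2: 11, hour 3: 10, hour 4: 7, hour 5: 3, hour 6: 2, hour 7: 0, hour 8: 0.
Peak is 11.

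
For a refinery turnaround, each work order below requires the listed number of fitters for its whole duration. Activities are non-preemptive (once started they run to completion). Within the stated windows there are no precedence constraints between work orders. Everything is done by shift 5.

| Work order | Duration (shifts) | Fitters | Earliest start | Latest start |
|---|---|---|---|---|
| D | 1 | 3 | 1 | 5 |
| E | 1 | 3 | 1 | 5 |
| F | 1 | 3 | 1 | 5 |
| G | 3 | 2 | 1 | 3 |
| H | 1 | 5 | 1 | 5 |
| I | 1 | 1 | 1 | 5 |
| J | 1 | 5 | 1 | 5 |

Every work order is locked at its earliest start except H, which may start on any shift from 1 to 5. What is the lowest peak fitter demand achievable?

H@1: s1:22  s2:2  s3:2  s4:0  s5:0 → peak 22
H@2: s1:17  s2:7  s3:2  s4:0  s5:0 → peak 17
H@3: s1:17  s2:2  s3:7  s4:0  s5:0 → peak 17
H@4: s1:17  s2:2  s3:2  s4:5  s5:0 → peak 17
H@5: s1:17  s2:2  s3:2  s4:0  s5:5 → peak 17
Best is H@2, peak 17.

17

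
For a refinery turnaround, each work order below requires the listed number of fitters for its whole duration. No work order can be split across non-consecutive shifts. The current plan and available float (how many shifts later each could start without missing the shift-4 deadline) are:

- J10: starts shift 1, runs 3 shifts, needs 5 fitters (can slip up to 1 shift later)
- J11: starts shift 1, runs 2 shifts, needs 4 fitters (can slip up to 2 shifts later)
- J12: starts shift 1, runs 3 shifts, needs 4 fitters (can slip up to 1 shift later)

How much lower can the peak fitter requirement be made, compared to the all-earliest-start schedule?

0

Early-start peak: s1:13  s2:13  s3:9  s4:0 ⇒ 13.
Leveled (J10@1, J11@1, J12@1): s1:13  s2:13  s3:9  s4:0 ⇒ 13.
Reduction 13 − 13 = 0.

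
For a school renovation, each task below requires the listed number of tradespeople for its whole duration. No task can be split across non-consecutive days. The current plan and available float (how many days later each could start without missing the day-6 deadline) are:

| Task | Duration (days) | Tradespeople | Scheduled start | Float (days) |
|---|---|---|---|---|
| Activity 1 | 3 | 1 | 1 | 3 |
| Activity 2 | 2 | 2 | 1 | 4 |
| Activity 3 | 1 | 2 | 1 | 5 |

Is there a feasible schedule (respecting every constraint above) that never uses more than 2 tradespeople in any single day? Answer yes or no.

Schedule Activity 1@1, Activity 2@4, Activity 3@6: d1:1  d2:1  d3:1  d4:2  d5:2  d6:2 — peak 2 ≤ 2.

yes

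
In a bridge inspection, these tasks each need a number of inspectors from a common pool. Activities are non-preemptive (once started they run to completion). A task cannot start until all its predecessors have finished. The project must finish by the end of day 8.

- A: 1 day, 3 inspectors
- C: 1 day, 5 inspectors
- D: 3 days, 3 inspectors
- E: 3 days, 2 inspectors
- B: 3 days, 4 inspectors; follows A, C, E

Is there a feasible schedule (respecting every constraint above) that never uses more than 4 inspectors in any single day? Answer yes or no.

no

Total inspector-days = 35; over 8 days the average is 35/8 > 4, so some day must exceed 4.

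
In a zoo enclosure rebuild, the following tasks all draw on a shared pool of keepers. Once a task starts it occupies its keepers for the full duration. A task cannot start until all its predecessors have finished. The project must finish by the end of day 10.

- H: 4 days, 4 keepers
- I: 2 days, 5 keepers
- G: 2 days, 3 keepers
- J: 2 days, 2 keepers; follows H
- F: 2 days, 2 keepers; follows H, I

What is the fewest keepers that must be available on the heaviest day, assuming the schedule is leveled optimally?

Early-start (H@1, I@1, G@1, J@5, F@5) gives peak 12: d1:12  d2:12  d3:4  d4:4  d5:4  d6:4  d7:0  d8:0  d9:0  d10:0.
Shift I→5, G→7, J→7, F→9.
Schedule H@1, I@5, G@7, J@7, F@9: d1:4  d2:4  d3:4  d4:4  d5:5  d6:5  d7:5  d8:5  d9:2  d10:2 — peak 5.

5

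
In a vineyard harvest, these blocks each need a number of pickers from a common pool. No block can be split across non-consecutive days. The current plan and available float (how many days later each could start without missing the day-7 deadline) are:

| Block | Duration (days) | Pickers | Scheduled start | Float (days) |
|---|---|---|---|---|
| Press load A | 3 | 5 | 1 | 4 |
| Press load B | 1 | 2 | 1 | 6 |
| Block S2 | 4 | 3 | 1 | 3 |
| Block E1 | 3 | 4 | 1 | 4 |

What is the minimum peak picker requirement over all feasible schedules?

7

Early-start (Press load A@1, Press load B@1, Block S2@1, Block E1@1) gives peak 14: d1:14  d2:12  d3:12  d4:3  d5:0  d6:0  d7:0.
Shift Block S2→4, Block E1→4.
Schedule Press load A@1, Press load B@1, Block S2@4, Block E1@4: d1:7  d2:5  d3:5  d4:7  d5:7  d6:7  d7:3 — peak 7.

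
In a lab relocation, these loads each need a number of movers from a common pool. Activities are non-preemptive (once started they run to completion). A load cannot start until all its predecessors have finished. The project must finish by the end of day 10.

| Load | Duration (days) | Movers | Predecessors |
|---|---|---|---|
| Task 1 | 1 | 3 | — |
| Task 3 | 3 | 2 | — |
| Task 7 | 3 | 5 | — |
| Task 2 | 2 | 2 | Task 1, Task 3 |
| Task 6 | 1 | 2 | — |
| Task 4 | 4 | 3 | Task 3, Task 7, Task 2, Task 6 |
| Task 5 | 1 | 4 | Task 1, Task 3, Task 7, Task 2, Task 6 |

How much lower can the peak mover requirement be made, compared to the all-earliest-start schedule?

Early-start peak: d1:12  d2:7  d3:7  d4:2  d5:2  d6:7  d7:3  d8:3  d9:3  d10:0 ⇒ 12.
Leveled (Task 1@1, Task 3@1, Task 7@2, Task 2@4, Task 6@1, Task 4@6, Task 5@6): d1:7  d2:7  d3:7  d4:7  d5:2  d6:7  d7:3  d8:3  d9:3  d10:0 ⇒ 7.
Reduction 12 − 7 = 5.

5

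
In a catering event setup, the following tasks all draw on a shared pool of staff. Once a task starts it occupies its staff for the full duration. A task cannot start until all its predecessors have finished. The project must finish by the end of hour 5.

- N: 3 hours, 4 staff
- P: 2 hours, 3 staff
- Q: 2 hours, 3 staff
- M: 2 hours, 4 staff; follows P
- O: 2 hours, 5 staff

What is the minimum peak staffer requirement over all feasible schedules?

10

Early-start (N@1, P@1, Q@1, M@3, O@1) gives peak 15: h1:15  h2:15  h3:8  h4:4  h5:0.
Shift O→4.
Schedule N@1, P@1, Q@1, M@3, O@4: h1:10  h2:10  h3:8  h4:9  h5:5 — peak 10.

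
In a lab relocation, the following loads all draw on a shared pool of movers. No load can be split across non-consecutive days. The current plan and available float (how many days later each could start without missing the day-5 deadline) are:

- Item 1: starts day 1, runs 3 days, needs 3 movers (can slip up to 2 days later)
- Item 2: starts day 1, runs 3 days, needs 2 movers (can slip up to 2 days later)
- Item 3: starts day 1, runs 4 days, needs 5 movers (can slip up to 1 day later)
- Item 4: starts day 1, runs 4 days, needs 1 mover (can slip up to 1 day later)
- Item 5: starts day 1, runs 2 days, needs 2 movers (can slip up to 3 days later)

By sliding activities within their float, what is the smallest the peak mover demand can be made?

Early-start (Item 1@1, Item 2@1, Item 3@1, Item 4@1, Item 5@1) gives peak 13: d1:13  d2:13  d3:11  d4:6  d5:0.
Shift Item 5→4.
Schedule Item 1@1, Item 2@1, Item 3@1, Item 4@1, Item 5@4: d1:11  d2:11  d3:11  d4:8  d5:2 — peak 11.

11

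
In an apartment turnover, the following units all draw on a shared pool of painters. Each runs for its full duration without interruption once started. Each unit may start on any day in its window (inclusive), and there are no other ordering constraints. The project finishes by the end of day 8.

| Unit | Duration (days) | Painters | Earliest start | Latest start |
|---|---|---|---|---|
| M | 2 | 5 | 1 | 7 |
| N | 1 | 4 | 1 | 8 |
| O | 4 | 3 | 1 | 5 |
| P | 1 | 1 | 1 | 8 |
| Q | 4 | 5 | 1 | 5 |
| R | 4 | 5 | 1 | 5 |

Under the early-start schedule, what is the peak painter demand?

23

Early-start schedule: M@1, N@1, O@1, P@1, Q@1, R@1.
Load per day: day 1: 23, day 2: 18, day 3: 13, day 4: 13, day 5: 0, day 6: 0, day 7: 0, day 8: 0.
Peak is 23.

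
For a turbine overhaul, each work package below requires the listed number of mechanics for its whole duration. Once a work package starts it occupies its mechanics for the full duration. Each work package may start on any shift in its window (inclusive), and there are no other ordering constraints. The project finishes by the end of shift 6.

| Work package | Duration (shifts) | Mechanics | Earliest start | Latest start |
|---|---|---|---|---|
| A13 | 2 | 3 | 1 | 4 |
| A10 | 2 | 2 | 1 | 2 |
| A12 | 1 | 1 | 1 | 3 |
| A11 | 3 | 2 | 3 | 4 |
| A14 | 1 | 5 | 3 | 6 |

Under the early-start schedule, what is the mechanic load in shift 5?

2

At early start, shift 5 has: A11.
Demand: 2 = 2.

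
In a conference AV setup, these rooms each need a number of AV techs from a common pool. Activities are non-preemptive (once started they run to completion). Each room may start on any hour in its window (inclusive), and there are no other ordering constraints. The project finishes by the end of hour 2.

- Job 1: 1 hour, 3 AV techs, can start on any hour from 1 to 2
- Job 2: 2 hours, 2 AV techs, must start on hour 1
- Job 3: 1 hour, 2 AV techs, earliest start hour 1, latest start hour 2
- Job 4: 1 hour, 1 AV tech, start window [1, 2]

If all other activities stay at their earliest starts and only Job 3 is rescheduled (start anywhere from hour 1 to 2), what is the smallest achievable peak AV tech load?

6

Job 3@1: h1:8  h2:2 → peak 8
Job 3@2: h1:6  h2:4 → peak 6
Best is Job 3@2, peak 6.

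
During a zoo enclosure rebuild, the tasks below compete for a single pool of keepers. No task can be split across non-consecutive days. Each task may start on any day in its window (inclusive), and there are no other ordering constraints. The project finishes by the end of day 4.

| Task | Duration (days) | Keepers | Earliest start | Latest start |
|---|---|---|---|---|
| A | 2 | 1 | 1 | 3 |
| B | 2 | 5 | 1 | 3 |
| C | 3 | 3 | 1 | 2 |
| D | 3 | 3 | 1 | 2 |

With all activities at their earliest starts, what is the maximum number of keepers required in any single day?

12

Early-start schedule: A@1, B@1, C@1, D@1.
Load per day: day 1: 12, day 2: 12, day 3: 6, day 4: 0.
Peak is 12.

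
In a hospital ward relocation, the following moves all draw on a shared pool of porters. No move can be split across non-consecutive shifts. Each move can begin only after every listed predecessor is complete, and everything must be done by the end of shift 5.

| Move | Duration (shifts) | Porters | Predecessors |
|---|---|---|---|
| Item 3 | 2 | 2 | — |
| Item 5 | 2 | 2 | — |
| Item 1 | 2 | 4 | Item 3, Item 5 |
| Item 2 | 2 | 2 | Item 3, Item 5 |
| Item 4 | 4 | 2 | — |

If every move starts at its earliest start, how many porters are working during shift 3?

8

At early start, shift 3 has: Item 1, Item 2, Item 4.
Demand: 4 + 2 + 2 = 8.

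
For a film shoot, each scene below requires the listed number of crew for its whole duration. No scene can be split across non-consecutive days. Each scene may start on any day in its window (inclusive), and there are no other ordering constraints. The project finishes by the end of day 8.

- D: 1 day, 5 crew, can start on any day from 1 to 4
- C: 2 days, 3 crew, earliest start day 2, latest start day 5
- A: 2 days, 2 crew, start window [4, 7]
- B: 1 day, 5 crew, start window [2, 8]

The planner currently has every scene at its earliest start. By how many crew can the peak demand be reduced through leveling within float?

Early-start peak: d1:5  d2:8  d3:3  d4:2  d5:2  d6:0  d7:0  d8:0 ⇒ 8.
Leveled (D@1, C@2, A@4, B@6): d1:5  d2:3  d3:3  d4:2  d5:2  d6:5  d7:0  d8:0 ⇒ 5.
Reduction 8 − 5 = 3.

3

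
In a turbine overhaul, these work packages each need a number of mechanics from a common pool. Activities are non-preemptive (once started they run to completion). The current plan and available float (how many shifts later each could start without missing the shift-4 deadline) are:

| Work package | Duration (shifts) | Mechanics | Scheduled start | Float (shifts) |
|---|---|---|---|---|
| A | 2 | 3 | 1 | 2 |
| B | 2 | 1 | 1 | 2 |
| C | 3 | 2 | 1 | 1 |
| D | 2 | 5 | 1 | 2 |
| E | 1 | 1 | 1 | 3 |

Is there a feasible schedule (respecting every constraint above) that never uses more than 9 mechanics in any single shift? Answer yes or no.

Schedule A@1, B@1, C@1, D@3, E@1: s1:7  s2:6  s3:7  s4:5 — peak 7 ≤ 9.

yes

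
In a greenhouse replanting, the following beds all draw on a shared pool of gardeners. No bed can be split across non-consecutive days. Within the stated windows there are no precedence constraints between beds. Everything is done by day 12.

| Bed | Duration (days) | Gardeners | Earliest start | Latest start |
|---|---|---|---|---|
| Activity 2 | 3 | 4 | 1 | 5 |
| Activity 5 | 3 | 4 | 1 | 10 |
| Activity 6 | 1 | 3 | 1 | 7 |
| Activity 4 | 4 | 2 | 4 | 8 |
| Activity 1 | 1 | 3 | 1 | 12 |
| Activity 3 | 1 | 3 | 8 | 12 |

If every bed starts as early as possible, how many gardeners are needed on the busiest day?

14

Early-start schedule: Activity 2@1, Activity 5@1, Activity 6@1, Activity 4@4, Activity 1@1, Activity 3@8.
Load per day: day 1: 14, day 2: 8, day 3: 8, day 4: 2, day 5: 2, day 6: 2, day 7: 2, day 8: 3, day 9: 0, day 10: 0, day 11: 0, day 12: 0.
Peak is 14.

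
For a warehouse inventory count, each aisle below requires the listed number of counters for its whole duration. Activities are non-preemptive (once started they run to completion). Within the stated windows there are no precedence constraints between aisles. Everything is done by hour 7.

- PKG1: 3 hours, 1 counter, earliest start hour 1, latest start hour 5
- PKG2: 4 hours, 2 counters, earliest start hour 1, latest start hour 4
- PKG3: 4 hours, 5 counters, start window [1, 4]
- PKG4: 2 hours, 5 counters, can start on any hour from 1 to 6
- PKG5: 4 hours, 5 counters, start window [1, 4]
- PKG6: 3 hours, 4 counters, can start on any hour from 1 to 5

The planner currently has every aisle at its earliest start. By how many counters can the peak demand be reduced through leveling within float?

10

Early-start peak: h1:22  h2:22  h3:17  h4:12  h5:0  h6:0  h7:0 ⇒ 22.
Leveled (PKG1@1, PKG2@1, PKG3@1, PKG4@5, PKG5@4, PKG6@1): h1:12  h2:12  h3:12  h4:12  h5:10  h6:10  h7:5 ⇒ 12.
Reduction 22 − 12 = 10.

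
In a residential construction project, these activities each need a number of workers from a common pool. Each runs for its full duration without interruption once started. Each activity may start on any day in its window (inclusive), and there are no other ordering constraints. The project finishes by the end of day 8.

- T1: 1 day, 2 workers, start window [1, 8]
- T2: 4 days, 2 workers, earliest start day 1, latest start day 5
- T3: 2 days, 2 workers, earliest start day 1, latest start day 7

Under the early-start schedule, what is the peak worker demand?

Early-start schedule: T1@1, T2@1, T3@1.
Load per day: day 1: 6, day 2: 4, day 3: 2, day 4: 2, day 5: 0, day 6: 0, day 7: 0, day 8: 0.
Peak is 6.

6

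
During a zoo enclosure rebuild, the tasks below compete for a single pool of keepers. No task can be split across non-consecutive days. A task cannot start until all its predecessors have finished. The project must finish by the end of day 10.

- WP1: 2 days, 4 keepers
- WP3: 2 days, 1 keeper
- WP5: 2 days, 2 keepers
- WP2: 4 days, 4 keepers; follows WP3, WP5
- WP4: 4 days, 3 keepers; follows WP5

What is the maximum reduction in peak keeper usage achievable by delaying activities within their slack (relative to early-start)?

Early-start peak: d1:7  d2:7  d3:7  d4:7  d5:7  d6:7  d7:0  d8:0  d9:0  d10:0 ⇒ 7.
Leveled (WP1@1, WP3@3, WP5@1, WP2@7, WP4@3): d1:6  d2:6  d3:4  d4:4  d5:3  d6:3  d7:4  d8:4  d9:4  d10:4 ⇒ 6.
Reduction 7 − 6 = 1.

1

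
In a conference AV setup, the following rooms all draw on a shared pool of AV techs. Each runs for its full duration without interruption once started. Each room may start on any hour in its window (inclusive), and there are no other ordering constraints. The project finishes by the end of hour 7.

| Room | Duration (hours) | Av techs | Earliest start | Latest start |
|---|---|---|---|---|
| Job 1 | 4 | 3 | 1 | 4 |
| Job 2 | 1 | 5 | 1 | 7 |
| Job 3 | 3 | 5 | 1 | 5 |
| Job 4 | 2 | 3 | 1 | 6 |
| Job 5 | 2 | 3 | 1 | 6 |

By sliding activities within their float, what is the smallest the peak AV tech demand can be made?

8

Early-start (Job 1@1, Job 2@1, Job 3@1, Job 4@1, Job 5@1) gives peak 19: h1:19  h2:14  h3:8  h4:3  h5:0  h6:0  h7:0.
Shift Job 3→2, Job 4→5, Job 5→5.
Schedule Job 1@1, Job 2@1, Job 3@2, Job 4@5, Job 5@5: h1:8  h2:8  h3:8  h4:8  h5:6  h6:6  h7:0 — peak 8.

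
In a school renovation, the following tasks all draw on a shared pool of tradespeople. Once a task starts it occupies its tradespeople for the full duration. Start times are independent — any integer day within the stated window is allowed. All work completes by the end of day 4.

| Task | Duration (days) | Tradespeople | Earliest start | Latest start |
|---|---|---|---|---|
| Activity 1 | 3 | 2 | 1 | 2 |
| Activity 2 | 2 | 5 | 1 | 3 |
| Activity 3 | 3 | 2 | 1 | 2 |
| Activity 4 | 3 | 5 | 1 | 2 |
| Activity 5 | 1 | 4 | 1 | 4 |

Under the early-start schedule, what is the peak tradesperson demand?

Early-start schedule: Activity 1@1, Activity 2@1, Activity 3@1, Activity 4@1, Activity 5@1.
Load per day: day 1: 18, day 2: 14, day 3: 9, day 4: 0.
Peak is 18.

18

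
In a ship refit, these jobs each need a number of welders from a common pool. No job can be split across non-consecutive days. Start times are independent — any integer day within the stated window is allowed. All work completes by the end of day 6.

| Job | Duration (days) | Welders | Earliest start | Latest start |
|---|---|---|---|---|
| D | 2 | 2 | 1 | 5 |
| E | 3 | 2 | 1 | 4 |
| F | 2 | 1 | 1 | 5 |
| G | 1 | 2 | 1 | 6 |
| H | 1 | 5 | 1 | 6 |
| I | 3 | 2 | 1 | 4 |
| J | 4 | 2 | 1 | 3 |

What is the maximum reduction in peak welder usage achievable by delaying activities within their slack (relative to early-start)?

10

Early-start peak: d1:16  d2:9  d3:6  d4:2  d5:0  d6:0 ⇒ 16.
Leveled (D@1, E@1, F@4, G@1, H@6, I@3, J@2): d1:6  d2:6  d3:6  d4:5  d5:5  d6:5 ⇒ 6.
Reduction 16 − 6 = 10.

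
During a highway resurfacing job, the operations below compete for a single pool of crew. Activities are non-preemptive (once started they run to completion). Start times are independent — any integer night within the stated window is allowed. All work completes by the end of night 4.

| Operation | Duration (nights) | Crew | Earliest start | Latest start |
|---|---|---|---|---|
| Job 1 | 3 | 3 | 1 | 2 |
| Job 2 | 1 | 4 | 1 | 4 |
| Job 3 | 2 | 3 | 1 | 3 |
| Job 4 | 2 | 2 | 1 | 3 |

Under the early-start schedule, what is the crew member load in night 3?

At early start, night 3 has: Job 1.
Demand: 3 = 3.

3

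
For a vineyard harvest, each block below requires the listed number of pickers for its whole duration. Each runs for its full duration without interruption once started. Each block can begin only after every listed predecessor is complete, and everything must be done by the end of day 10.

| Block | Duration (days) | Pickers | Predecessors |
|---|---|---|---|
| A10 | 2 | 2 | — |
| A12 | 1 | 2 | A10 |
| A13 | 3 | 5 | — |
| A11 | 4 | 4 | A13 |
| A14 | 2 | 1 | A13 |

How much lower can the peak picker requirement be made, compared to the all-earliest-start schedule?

2

Early-start peak: d1:7  d2:7  d3:7  d4:5  d5:5  d6:4  d7:4  d8:0  d9:0  d10:0 ⇒ 7.
Leveled (A10@1, A12@3, A13@4, A11@7, A14@7): d1:2  d2:2  d3:2  d4:5  d5:5  d6:5  d7:5  d8:5  d9:4  d10:4 ⇒ 5.
Reduction 7 − 5 = 2.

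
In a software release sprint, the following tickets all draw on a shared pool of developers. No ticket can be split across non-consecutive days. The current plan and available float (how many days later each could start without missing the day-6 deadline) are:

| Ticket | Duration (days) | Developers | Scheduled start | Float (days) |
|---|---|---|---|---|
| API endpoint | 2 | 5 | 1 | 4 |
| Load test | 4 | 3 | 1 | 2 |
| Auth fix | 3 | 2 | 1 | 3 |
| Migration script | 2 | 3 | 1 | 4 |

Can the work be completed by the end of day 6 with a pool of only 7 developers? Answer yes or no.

yes

Schedule API endpoint@1, Load test@3, Auth fix@1, Migration script@4: d1:7  d2:7  d3:5  d4:6  d5:6  d6:3 — peak 7 ≤ 7.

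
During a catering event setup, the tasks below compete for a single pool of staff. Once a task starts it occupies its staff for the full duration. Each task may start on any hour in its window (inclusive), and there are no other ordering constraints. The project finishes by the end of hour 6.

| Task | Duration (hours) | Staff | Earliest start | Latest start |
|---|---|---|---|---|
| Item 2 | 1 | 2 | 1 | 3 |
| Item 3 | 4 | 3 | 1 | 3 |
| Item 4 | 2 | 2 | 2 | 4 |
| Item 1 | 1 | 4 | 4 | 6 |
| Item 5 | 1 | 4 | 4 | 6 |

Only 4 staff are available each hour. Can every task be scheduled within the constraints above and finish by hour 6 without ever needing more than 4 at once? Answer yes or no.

Total staffer-hours = 26; over 6 hours the average is 26/6 > 4, so some hour must exceed 4.

no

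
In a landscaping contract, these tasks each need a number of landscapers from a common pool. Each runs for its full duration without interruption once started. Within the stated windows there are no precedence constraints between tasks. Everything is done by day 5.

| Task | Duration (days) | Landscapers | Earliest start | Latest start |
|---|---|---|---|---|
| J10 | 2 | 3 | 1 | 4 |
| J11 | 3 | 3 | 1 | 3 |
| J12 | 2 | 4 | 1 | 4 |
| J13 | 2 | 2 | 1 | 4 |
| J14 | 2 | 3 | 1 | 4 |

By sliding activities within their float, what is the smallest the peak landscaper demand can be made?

Early-start (J10@1, J11@1, J12@1, J13@1, J14@1) gives peak 15: d1:15  d2:15  d3:3  d4:0  d5:0.
Shift J12→3, J14→4.
Schedule J10@1, J11@1, J12@3, J13@1, J14@4: d1:8  d2:8  d3:7  d4:7  d5:3 — peak 8.

8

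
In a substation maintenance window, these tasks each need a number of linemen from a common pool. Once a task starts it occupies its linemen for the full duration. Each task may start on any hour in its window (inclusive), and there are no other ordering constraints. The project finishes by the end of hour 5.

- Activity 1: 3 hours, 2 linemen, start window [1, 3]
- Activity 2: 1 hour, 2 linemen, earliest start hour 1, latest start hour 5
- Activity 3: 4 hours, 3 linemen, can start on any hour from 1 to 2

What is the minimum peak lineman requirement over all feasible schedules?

Early-start (Activity 1@1, Activity 2@1, Activity 3@1) gives peak 7: h1:7  h2:5  h3:5  h4:3  h5:0.
Shift Activity 3→2.
Schedule Activity 1@1, Activity 2@1, Activity 3@2: h1:4  h2:5  h3:5  h4:3  h5:3 — peak 5.

5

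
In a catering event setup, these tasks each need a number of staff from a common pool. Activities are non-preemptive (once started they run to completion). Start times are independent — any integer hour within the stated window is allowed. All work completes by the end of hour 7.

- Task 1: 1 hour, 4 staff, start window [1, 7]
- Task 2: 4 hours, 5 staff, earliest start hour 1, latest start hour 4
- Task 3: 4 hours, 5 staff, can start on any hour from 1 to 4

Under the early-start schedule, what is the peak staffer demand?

Early-start schedule: Task 1@1, Task 2@1, Task 3@1.
Load per hour: hour 1: 14, hour 2: 10, hour 3: 10, hour 4: 10, hour 5: 0, hour 6: 0, hour 7: 0.
Peak is 14.

14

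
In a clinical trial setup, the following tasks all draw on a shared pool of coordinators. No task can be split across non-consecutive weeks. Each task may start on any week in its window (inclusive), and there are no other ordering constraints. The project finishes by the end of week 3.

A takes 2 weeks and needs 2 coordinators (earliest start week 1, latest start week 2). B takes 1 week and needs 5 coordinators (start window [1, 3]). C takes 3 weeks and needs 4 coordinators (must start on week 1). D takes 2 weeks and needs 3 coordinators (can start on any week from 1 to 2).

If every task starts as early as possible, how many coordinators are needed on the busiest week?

14

Early-start schedule: A@1, B@1, C@1, D@1.
Load per week: week 1: 14, week 2: 9, week 3: 4.
Peak is 14.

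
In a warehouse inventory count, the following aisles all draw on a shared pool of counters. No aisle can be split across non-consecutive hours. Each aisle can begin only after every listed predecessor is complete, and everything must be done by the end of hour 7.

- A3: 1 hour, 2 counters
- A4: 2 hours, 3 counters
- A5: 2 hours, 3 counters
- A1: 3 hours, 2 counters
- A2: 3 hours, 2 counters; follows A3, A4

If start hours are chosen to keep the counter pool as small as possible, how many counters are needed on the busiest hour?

Early-start (A3@1, A4@1, A5@1, A1@1, A2@3) gives peak 10: h1:10  h2:8  h3:4  h4:2  h5:2  h6:0  h7:0.
Shift A5→3, A1→2, A2→5.
Schedule A3@1, A4@1, A5@3, A1@2, A2@5: h1:5  h2:5  h3:5  h4:5  h5:2  h6:2  h7:2 — peak 5.

5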